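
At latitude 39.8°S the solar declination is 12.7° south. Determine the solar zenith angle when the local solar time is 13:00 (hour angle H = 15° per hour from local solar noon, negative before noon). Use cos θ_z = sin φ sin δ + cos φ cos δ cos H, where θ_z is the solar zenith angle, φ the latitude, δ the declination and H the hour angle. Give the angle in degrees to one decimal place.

30.2°

Hour angle H = 15° × (13 − 12) = 15.00°.
cos θ_z = sin(-39.8°) sin(-12.7°) + cos(-39.8°) cos(-12.7°) cos(15.00°) = 0.1407 + 0.7239 = 0.8646.
θ_z = arccos(0.8646) = 30.16°.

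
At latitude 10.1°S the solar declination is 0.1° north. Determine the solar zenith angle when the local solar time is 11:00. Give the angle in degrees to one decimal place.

18.1°

Hour angle H = 15° × (11 − 12) = -15.00°.
cos θ_z = sin(-10.1°) sin(0.1°) + cos(-10.1°) cos(0.1°) cos(-15.00°) = -0.0003 + 0.9510 = 0.9507.
θ_z = arccos(0.9507) = 18.07°.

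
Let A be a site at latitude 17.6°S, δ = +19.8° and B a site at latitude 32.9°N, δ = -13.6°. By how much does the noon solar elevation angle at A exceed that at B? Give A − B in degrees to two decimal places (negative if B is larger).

A: 90° − |-17.6 − (19.8)| = 52.60°.
B: 90° − |32.9 − (-13.6)| = 43.50°.
A − B = 52.60 − 43.50 = 9.10°.

+9.10°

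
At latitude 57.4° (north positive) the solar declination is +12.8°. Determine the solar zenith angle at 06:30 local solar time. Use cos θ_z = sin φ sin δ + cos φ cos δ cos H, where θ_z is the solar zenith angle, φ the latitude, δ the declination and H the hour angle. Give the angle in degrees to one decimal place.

Hour angle H = 15° × (6.5 − 12) = -82.50°.
cos θ_z = sin(57.4°) sin(12.8°) + cos(57.4°) cos(12.8°) cos(-82.50°) = 0.1866 + 0.0686 = 0.2552.
θ_z = arccos(0.2552) = 75.21°.

75.2°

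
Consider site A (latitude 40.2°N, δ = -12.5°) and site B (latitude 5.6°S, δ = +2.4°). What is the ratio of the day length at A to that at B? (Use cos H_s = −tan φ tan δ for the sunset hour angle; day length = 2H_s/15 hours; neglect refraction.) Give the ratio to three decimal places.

0.882

A: H_s = arccos(−tan 40.2° · tan -12.5°) = 79.20°, so 2H_s/15 = 10.5600 h.
B: H_s = arccos(−tan -5.6° · tan 2.4°) = 89.76°, so 2H_s/15 = 11.9680 h.
Ratio A/B = 10.5600 / 11.9680 = 0.8824.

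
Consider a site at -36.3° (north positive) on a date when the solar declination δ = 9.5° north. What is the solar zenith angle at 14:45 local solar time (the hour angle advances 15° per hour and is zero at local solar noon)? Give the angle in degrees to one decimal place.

Hour angle H = 15° × (14.75 − 12) = 41.25°.
With φ = -36.3°, δ = 9.5°, H = 41.25°: sin φ sin δ = -0.0977, cos φ cos δ cos H = 0.5976, so cos θ_z = 0.4999.
θ_z = arccos(0.4999) = 60.01°.

60.0°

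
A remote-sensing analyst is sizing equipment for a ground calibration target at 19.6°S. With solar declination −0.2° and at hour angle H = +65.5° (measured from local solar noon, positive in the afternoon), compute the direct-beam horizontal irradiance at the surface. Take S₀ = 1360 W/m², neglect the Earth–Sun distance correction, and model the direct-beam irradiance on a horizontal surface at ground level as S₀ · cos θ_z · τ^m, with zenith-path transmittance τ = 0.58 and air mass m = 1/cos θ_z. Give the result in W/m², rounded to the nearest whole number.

133 W/m²

cos θ_z = sin φ sin δ + cos φ cos δ cos H = (-0.3355)(-0.0035) + (0.9421)(1.0000)(0.4147) = 0.3919.
Air mass m = 1/cos θ_z = 1/0.3919 = 2.552; τ^m = 0.58^2.552 = 0.2490.
Surface direct beam = 1360 × 0.3919 × 0.2490 = 132.71 W/m².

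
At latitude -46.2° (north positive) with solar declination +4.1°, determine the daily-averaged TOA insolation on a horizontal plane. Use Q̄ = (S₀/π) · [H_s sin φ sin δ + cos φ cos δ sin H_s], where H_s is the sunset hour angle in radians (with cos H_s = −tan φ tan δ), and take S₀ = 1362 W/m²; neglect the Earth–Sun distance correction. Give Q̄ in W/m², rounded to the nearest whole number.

cos H_s = −tan(-46.2°) · tan(4.1°) = 0.0747, so H_s = arccos(0.0747) = 85.72°. In radians, H_s = 1.4961.
H_s sin φ sin δ = 1.4961 × -0.7218 × 0.0715 = -0.0772.
cos φ cos δ sin H_s = 0.6921 × 0.9974 × 0.9972 = 0.6884.
Q̄ = (1362/π) × (-0.0772 + 0.6884) = 433.54 × 0.6112 = 264.98 W/m².

265 W/m²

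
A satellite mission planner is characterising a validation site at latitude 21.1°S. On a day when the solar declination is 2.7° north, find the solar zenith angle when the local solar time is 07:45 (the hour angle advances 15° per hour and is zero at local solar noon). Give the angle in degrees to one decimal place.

Hour angle H = 15° × (7.75 − 12) = -63.75°.
cos θ_z = sin(-21.1°) sin(2.7°) + cos(-21.1°) cos(2.7°) cos(-63.75°) = -0.0170 + 0.4122 = 0.3952.
θ_z = arccos(0.3952) = 66.72°.

66.7°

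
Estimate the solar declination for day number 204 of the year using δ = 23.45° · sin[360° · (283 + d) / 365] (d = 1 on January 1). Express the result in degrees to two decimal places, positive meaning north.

360 × (283 + 204) / 365 = 480.329°; sin(480.329°) = 0.8631.
δ = 23.45 × 0.8631 = 20.240° ≈ +20.24°.

+20.24°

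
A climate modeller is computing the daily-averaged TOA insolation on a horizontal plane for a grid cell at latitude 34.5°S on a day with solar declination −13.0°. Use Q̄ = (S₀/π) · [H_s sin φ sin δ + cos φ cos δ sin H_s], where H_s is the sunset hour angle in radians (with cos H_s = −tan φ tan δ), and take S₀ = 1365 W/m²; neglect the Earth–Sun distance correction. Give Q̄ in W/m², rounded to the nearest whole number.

cos H_s = −tan(-34.5°) · tan(-13.0°) = -0.1587, so H_s = arccos(-0.1587) = 99.13°. In radians, H_s = 1.7301.
H_s sin φ sin δ = 1.7301 × -0.5664 × -0.2250 = 0.2205.
cos φ cos δ sin H_s = 0.8241 × 0.9744 × 0.9873 = 0.7928.
Q̄ = (1365/π) × (0.2205 + 0.7928) = 434.49 × 1.0133 = 440.27 W/m².

440 W/m²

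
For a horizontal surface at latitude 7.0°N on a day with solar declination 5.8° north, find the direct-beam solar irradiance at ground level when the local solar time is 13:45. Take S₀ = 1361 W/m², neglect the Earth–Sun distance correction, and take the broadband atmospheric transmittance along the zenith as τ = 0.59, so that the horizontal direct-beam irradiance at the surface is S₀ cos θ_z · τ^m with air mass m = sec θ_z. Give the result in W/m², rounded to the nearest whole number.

Hour angle H = 15° × (13.75 − 12) = 26.25°.
cos θ_z = sin φ sin δ + cos φ cos δ cos H = (0.1219)(0.1011) + (0.9925)(0.9949)(0.8969) = 0.8980.
Air mass m = 1/cos θ_z = 1/0.8980 = 1.114; τ^m = 0.59^1.114 = 0.5556.
Surface direct beam = 1361 × 0.8980 × 0.5556 = 679.04 W/m².

679 W/m²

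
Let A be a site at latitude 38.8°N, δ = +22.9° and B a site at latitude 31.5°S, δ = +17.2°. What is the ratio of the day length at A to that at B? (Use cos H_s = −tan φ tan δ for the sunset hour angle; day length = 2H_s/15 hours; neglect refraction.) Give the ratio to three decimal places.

1.389

A: H_s = arccos(−tan 38.8° · tan 22.9°) = 109.85°, so 2H_s/15 = 14.6467 h.
B: H_s = arccos(−tan -31.5° · tan 17.2°) = 79.07°, so 2H_s/15 = 10.5427 h.
Ratio A/B = 14.6467 / 10.5427 = 1.3893.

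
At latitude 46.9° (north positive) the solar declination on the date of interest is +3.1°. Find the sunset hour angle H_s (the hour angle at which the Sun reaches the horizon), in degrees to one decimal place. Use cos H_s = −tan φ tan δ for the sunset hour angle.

93.3°

The sunset hour angle satisfies cos H_s = −tan φ tan δ = -0.0579, giving H_s = 93.32°.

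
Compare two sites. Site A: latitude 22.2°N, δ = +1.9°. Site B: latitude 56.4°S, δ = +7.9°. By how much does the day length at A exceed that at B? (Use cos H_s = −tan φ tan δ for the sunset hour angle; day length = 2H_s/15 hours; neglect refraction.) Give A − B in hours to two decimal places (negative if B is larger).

+1.71 h

A: H_s = arccos(−tan 22.2° · tan 1.9°) = 90.78°, so 2H_s/15 = 12.1040 h.
B: H_s = arccos(−tan -56.4° · tan 7.9°) = 77.94°, so 2H_s/15 = 10.3920 h.
A − B = 12.1040 − 10.3920 = 1.7120 h.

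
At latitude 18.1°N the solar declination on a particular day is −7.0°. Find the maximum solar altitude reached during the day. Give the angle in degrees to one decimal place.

At local solar noon the hour angle is zero, so the elevation is 90° − |φ − δ| = 90° − |18.1° − (-7.0°)| = 90° − 25.1° = 64.9°.

64.9°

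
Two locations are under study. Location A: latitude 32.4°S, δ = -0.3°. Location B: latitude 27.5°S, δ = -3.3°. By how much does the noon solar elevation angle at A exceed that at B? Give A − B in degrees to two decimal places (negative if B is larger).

A: 90° − |-32.4 − (-0.3)| = 57.90°.
B: 90° − |-27.5 − (-3.3)| = 65.80°.
A − B = 57.90 − 65.80 = -7.90°.

-7.90°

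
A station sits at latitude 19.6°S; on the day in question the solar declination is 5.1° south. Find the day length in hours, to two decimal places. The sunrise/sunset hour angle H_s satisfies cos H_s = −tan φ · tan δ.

−tan φ tan δ = −(-0.3561)(-0.0892) = -0.0318; H_s = arccos(-0.0318) = 91.82°.
Day length = 2 H_s / 15° h⁻¹ = 183.64° / 15 = 12.243 h.

12.24 hours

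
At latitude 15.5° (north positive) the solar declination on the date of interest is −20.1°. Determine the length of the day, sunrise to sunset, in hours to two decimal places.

11.22 hours

−tan φ tan δ = −(0.2773)(-0.3659) = 0.1015; H_s = arccos(0.1015) = 84.17°.
Day length = 2 H_s / 15° h⁻¹ = 168.34° / 15 = 11.223 h.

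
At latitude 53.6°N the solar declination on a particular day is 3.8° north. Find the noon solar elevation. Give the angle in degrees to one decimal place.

40.2°

At local solar noon the hour angle is zero, so the elevation is 90° − |φ − δ| = 90° − |53.6° − (3.8°)| = 90° − 49.8° = 40.2°.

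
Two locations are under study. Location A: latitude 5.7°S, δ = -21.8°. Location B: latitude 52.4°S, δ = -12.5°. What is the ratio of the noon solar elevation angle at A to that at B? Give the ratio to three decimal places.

A: 90° − |-5.7 − (-21.8)| = 73.90°.
B: 90° − |-52.4 − (-12.5)| = 50.10°.
Ratio A/B = 73.9000 / 50.1000 = 1.4750.

1.475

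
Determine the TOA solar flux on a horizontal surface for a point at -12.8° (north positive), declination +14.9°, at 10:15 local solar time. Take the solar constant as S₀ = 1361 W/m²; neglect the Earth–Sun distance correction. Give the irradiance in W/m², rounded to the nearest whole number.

Hour angle H = 15° × (10.25 − 12) = -26.25°.
cos θ_z = sin(-12.8°) sin(14.9°) + cos(-12.8°) cos(14.9°) cos(-26.25°) = -0.0570 + 0.8452 = 0.7882.
Top-of-atmosphere irradiance = S₀ cos θ_z = 1361 × 0.7882 = 1072.74 W/m².

1073 W/m²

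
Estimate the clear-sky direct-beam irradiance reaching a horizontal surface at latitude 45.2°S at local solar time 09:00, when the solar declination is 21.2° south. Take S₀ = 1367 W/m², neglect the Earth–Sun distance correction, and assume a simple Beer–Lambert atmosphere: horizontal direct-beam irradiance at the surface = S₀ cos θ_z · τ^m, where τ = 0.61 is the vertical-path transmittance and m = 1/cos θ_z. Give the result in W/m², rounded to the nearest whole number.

497 W/m²

Hour angle H = 15° × (9 − 12) = -45.00°.
cos θ_z = sin(-45.2°) sin(-21.2°) + cos(-45.2°) cos(-21.2°) cos(-45.00°) = 0.2566 + 0.4645 = 0.7211.
Air mass m = 1/cos θ_z = 1/0.7211 = 1.387; τ^m = 0.61^1.387 = 0.5038.
Surface direct beam = 1367 × 0.7211 × 0.5038 = 496.62 W/m².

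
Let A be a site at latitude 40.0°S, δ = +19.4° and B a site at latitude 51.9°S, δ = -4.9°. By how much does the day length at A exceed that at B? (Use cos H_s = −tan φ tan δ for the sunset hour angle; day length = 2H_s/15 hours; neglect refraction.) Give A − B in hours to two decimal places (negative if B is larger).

-3.13 h

A: H_s = arccos(−tan -40.0° · tan 19.4°) = 72.81°, so 2H_s/15 = 9.7080 h.
B: H_s = arccos(−tan -51.9° · tan -4.9°) = 96.28°, so 2H_s/15 = 12.8373 h.
A − B = 9.7080 − 12.8373 = -3.1293 h.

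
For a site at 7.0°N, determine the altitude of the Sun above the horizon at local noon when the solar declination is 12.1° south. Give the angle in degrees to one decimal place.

At local solar noon the hour angle is zero, so the elevation is 90° − |φ − δ| = 90° − |7.0° − (-12.1°)| = 90° − 19.1° = 70.9°.

70.9°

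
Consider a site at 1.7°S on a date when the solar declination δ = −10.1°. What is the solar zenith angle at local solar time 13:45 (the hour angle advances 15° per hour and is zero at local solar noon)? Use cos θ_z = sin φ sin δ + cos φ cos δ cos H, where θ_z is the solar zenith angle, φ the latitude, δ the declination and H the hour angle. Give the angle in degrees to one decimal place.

27.4°

Hour angle H = 15° × (13.75 − 12) = 26.25°.
cos θ_z = sin(-1.7°) sin(-10.1°) + cos(-1.7°) cos(-10.1°) cos(26.25°) = 0.0052 + 0.8826 = 0.8878.
θ_z = arccos(0.8878) = 27.40°.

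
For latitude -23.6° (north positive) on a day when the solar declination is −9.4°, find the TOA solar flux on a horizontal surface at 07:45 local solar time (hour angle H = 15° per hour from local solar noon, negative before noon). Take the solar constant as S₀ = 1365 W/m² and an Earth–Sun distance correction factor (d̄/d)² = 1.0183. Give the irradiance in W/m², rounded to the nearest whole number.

647 W/m²

Hour angle H = 15° × (7.75 − 12) = -63.75°.
cos θ_z = sin(-23.6°) sin(-9.4°) + cos(-23.6°) cos(-9.4°) cos(-63.75°) = 0.0654 + 0.3999 = 0.4653.
Top-of-atmosphere irradiance = S₀ (d̄/d)² cos θ_z = 1365 × 1.0183 × 0.4653 = 646.76 W/m².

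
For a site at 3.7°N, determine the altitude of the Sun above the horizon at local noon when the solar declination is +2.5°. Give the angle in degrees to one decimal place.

At local solar noon the hour angle is zero, so the elevation is 90° − |φ − δ| = 90° − |3.7° − (2.5°)| = 90° − 1.2° = 88.8°.

88.8°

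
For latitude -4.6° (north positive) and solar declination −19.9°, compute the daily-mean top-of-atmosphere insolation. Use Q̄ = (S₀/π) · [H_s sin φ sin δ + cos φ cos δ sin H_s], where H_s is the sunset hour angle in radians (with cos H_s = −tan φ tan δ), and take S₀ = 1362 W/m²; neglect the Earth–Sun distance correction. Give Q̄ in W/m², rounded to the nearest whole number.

The sunset hour angle satisfies cos H_s = −tan φ tan δ = -0.0291, giving H_s = 91.67°. In radians, H_s = 1.5999.
H_s sin φ sin δ = 1.5999 × -0.0802 × -0.3404 = 0.0437.
cos φ cos δ sin H_s = 0.9968 × 0.9403 × 0.9996 = 0.9369.
Q̄ = (1362/π) × (0.0437 + 0.9369) = 433.54 × 0.9806 = 425.13 W/m².

425 W/m²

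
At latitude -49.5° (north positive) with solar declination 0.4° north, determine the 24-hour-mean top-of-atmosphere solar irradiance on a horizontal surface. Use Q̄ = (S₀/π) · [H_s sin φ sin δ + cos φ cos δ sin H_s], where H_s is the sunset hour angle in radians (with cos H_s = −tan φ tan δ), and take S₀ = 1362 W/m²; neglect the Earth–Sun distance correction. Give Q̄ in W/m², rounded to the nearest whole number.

278 W/m²

−tan φ tan δ = −(-1.1708)(0.0070) = 0.0082; H_s = arccos(0.0082) = 89.53°. In radians, H_s = 1.5626.
H_s sin φ sin δ = 1.5626 × -0.7604 × 0.0070 = -0.0083.
cos φ cos δ sin H_s = 0.6494 × 1.0000 × 1.0000 = 0.6494.
Q̄ = (1362/π) × (-0.0083 + 0.6494) = 433.54 × 0.6411 = 277.94 W/m².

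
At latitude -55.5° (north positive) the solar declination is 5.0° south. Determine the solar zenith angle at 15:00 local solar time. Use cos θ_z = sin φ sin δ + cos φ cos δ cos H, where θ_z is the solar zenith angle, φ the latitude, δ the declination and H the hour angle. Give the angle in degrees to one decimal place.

61.9°

Hour angle H = 15° × (15 − 12) = 45.00°.
cos θ_z = sin(-55.5°) sin(-5.0°) + cos(-55.5°) cos(-5.0°) cos(45.00°) = 0.0718 + 0.3990 = 0.4708.
θ_z = arccos(0.4708) = 61.91°.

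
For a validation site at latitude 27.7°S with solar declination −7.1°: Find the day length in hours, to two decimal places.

12.50 hours

−tan φ tan δ = −(-0.5250)(-0.1246) = -0.0654; H_s = arccos(-0.0654) = 93.75°.
Day length = 2 H_s / 15° h⁻¹ = 187.50° / 15 = 12.500 h.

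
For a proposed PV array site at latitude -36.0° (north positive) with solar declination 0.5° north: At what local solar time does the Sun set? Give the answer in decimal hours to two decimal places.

17.98 h

cos H_s = −tan(-36.0°) · tan(0.5°) = 0.0063, so H_s = arccos(0.0063) = 89.64°.
Sunset is at 12 + H_s/15 = 12 + 5.976 = 17.976 h local solar time.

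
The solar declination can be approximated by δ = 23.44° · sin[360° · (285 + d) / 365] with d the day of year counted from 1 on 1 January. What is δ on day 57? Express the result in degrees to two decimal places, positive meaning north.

360 × (285 + 57) / 365 = 337.315°; sin(337.315°) = -0.3857.
δ = 23.44 × -0.3857 = -9.041° ≈ -9.04°.

-9.04°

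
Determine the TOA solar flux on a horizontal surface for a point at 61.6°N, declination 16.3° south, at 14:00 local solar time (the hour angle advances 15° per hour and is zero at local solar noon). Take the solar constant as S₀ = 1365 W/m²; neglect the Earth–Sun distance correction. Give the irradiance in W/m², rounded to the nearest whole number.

Hour angle H = 15° × (14 − 12) = 30.00°.
cos θ_z = sin φ sin δ + cos φ cos δ cos H = (0.8796)(-0.2807) + (0.4756)(0.9598)(0.8660) = 0.1484.
Top-of-atmosphere irradiance = S₀ cos θ_z = 1365 × 0.1484 = 202.57 W/m².

203 W/m²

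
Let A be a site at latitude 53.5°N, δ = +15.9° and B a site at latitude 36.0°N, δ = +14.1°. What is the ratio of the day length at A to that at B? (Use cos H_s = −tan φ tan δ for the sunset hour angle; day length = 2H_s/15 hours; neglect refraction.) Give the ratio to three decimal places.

1.121

A: H_s = arccos(−tan 53.5° · tan 15.9°) = 112.64°, so 2H_s/15 = 15.0187 h.
B: H_s = arccos(−tan 36.0° · tan 14.1°) = 100.52°, so 2H_s/15 = 13.4027 h.
Ratio A/B = 15.0187 / 13.4027 = 1.1206.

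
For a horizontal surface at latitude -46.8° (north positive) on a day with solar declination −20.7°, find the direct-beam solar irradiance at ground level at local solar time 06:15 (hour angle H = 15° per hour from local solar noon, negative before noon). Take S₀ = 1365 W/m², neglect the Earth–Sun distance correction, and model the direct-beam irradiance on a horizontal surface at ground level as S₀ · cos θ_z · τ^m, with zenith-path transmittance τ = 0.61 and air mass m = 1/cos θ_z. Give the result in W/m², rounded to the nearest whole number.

Hour angle H = 15° × (6.25 − 12) = -86.25°.
cos θ_z = sin φ sin δ + cos φ cos δ cos H = (-0.7290)(-0.3535) + (0.6845)(0.9354)(0.0654) = 0.2996.
Air mass m = 1/cos θ_z = 1/0.2996 = 3.338; τ^m = 0.61^3.338 = 0.1921.
Surface direct beam = 1365 × 0.2996 × 0.1921 = 78.56 W/m².

79 W/m²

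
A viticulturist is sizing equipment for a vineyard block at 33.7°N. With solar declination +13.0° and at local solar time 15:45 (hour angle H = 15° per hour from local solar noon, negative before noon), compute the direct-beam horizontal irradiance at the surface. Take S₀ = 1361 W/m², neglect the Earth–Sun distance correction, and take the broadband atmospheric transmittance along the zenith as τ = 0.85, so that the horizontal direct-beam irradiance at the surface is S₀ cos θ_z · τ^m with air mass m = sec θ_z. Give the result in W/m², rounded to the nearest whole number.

590 W/m²

Hour angle H = 15° × (15.75 − 12) = 56.25°.
cos θ_z = sin(33.7°) sin(13.0°) + cos(33.7°) cos(13.0°) cos(56.25°) = 0.1248 + 0.4504 = 0.5752.
Air mass m = 1/cos θ_z = 1/0.5752 = 1.739; τ^m = 0.85^1.739 = 0.7538.
Surface direct beam = 1361 × 0.5752 × 0.7538 = 590.11 W/m².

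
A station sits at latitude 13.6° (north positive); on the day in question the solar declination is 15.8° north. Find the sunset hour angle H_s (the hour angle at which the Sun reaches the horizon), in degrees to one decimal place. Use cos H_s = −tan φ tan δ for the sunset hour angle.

93.9°

cos H_s = −tan(13.6°) · tan(15.8°) = -0.0685, so H_s = arccos(-0.0685) = 93.93°.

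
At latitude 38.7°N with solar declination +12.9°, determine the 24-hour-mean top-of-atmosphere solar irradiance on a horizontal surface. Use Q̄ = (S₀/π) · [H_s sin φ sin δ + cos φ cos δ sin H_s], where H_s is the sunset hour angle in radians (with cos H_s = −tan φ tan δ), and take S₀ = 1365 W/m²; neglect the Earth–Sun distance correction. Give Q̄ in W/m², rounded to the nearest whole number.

431 W/m²

cos H_s = −tan(38.7°) · tan(12.9°) = -0.1835, so H_s = arccos(-0.1835) = 100.57°. In radians, H_s = 1.7553.
H_s sin φ sin δ = 1.7553 × 0.6252 × 0.2233 = 0.2451.
cos φ cos δ sin H_s = 0.7804 × 0.9748 × 0.9830 = 0.7478.
Q̄ = (1365/π) × (0.2451 + 0.7478) = 434.49 × 0.9929 = 431.41 W/m².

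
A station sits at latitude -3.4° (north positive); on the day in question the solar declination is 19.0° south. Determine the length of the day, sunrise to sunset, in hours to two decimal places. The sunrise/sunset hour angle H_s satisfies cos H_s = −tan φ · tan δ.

−tan φ tan δ = −(-0.0594)(-0.3443) = -0.0205; H_s = arccos(-0.0205) = 91.17°.
Day length = 2 H_s / 15° h⁻¹ = 182.34° / 15 = 12.156 h.

12.16 hours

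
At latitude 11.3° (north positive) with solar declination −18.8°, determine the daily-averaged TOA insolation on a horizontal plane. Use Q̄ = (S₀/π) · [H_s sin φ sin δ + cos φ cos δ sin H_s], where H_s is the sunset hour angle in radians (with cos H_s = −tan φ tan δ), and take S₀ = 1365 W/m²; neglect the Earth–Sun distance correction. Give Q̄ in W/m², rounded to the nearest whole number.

−tan φ tan δ = −(0.1998)(-0.3404) = 0.0680; H_s = arccos(0.0680) = 86.10°. In radians, H_s = 1.5027.
H_s sin φ sin δ = 1.5027 × 0.1959 × -0.3223 = -0.0949.
cos φ cos δ sin H_s = 0.9806 × 0.9466 × 0.9977 = 0.9261.
Q̄ = (1365/π) × (-0.0949 + 0.9261) = 434.49 × 0.8312 = 361.15 W/m².

361 W/m²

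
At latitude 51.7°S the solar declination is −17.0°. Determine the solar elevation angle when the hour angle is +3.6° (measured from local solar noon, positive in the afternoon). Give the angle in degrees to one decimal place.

cos θ_z = sin φ sin δ + cos φ cos δ cos H = (-0.7848)(-0.2924) + (0.6198)(0.9563)(0.9980) = 0.8210.
θ_z = arccos(0.8210) = 34.81°, so the elevation is 90° − 34.81° = 55.19°.

55.2°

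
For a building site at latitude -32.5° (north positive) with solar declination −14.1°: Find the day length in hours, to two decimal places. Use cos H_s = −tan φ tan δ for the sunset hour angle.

cos H_s = −tan(-32.5°) · tan(-14.1°) = -0.1600, so H_s = arccos(-0.1600) = 99.21°.
Day length = 2 H_s / 15° h⁻¹ = 198.42° / 15 = 13.228 h.

13.23 hours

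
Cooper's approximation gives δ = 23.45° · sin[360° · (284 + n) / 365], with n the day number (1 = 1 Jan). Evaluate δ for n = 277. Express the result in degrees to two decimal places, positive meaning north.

360 × (284 + 277) / 365 = 553.315°; sin(553.315°) = -0.2303.
δ = 23.45 × -0.2303 = -5.401° ≈ -5.40°.

-5.40°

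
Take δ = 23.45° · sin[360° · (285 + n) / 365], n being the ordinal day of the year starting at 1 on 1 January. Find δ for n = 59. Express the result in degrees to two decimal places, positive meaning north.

-8.29°

360 × (285 + 59) / 365 = 339.288°; sin(339.288°) = -0.3537.
δ = 23.45 × -0.3537 = -8.294° ≈ -8.29°.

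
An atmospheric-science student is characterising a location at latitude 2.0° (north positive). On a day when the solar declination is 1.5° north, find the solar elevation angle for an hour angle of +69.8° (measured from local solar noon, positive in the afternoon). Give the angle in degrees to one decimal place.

cos θ_z = sin φ sin δ + cos φ cos δ cos H = (0.0349)(0.0262) + (0.9994)(0.9997)(0.3453) = 0.3459.
θ_z = arccos(0.3459) = 69.76°, so the elevation is 90° − 69.76° = 20.24°.

20.2°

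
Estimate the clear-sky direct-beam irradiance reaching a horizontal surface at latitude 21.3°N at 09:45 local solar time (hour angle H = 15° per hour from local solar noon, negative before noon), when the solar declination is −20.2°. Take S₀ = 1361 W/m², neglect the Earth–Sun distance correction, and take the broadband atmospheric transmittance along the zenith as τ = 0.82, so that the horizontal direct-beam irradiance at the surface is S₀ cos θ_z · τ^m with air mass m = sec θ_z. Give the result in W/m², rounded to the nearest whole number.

Hour angle H = 15° × (9.75 − 12) = -33.75°.
cos θ_z = sin(21.3°) sin(-20.2°) + cos(21.3°) cos(-20.2°) cos(-33.75°) = -0.1254 + 0.7270 = 0.6016.
Air mass m = 1/cos θ_z = 1/0.6016 = 1.662; τ^m = 0.82^1.662 = 0.7190.
Surface direct beam = 1361 × 0.6016 × 0.7190 = 588.70 W/m².

589 W/m²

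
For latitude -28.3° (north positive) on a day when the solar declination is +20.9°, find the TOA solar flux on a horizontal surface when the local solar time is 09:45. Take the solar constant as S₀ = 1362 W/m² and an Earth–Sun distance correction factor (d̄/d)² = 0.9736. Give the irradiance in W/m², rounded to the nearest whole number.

683 W/m²

Hour angle H = 15° × (9.75 − 12) = -33.75°.
cos θ_z = sin φ sin δ + cos φ cos δ cos H = (-0.4741)(0.3567) + (0.8805)(0.9342)(0.8315) = 0.5148.
Top-of-atmosphere irradiance = S₀ (d̄/d)² cos θ_z = 1362 × 0.9736 × 0.5148 = 682.65 W/m².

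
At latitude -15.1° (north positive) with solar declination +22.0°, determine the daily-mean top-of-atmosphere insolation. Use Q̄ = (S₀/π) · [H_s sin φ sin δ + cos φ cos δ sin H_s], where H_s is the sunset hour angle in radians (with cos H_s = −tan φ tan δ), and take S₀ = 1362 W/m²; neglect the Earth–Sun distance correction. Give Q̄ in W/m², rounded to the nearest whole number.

cos H_s = −tan(-15.1°) · tan(22.0°) = 0.1090, so H_s = arccos(0.1090) = 83.74°. In radians, H_s = 1.4615.
H_s sin φ sin δ = 1.4615 × -0.2605 × 0.3746 = -0.1426.
cos φ cos δ sin H_s = 0.9655 × 0.9272 × 0.9940 = 0.8898.
Q̄ = (1362/π) × (-0.1426 + 0.8898) = 433.54 × 0.7472 = 323.94 W/m².

324 W/m²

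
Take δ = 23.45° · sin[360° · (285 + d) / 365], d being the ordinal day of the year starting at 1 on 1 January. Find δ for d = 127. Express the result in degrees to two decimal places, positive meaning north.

+16.97°

360 × (285 + 127) / 365 = 406.356°; sin(406.356°) = 0.7236.
δ = 23.45 × 0.7236 = 16.968° ≈ +16.97°.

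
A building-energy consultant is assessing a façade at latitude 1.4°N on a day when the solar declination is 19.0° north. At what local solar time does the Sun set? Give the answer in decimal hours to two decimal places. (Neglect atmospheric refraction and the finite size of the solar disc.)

The sunset hour angle satisfies cos H_s = −tan φ tan δ = -0.0084, giving H_s = 90.48°.
Sunset is at 12 + H_s/15 = 12 + 6.032 = 18.032 h local solar time.

18.03 h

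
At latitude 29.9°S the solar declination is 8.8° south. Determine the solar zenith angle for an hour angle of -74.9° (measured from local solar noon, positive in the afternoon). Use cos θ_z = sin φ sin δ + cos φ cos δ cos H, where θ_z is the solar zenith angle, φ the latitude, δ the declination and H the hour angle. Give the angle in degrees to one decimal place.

72.6°

cos θ_z = sin φ sin δ + cos φ cos δ cos H = (-0.4985)(-0.1530) + (0.8669)(0.9882)(0.2605) = 0.2994.
θ_z = arccos(0.2994) = 72.58°.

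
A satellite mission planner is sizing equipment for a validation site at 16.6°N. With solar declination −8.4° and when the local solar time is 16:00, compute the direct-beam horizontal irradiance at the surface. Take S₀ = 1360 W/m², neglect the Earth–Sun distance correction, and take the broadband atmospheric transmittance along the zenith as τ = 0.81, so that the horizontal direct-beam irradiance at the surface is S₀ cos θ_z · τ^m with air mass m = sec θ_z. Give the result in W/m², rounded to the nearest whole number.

361 W/m²

Hour angle H = 15° × (16 − 12) = 60.00°.
cos θ_z = sin φ sin δ + cos φ cos δ cos H = (0.2857)(-0.1461) + (0.9583)(0.9893)(0.5000) = 0.4323.
Air mass m = 1/cos θ_z = 1/0.4323 = 2.313; τ^m = 0.81^2.313 = 0.6142.
Surface direct beam = 1360 × 0.4323 × 0.6142 = 361.11 W/m².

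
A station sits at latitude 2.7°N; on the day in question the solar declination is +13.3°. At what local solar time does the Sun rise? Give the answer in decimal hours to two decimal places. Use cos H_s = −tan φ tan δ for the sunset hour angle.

The sunset hour angle satisfies cos H_s = −tan φ tan δ = -0.0111, giving H_s = 90.64°.
Sunrise is at 12 − H_s/15 = 12 − 6.043 = 5.957 h local solar time.

5.96 h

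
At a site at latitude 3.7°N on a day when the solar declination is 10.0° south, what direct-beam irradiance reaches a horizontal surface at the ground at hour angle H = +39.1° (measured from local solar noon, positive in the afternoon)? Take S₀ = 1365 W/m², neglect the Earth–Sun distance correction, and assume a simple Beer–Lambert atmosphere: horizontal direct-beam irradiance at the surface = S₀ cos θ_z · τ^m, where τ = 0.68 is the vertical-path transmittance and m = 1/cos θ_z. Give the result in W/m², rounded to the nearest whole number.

614 W/m²

cos θ_z = sin φ sin δ + cos φ cos δ cos H = (0.0645)(-0.1736) + (0.9979)(0.9848)(0.7760) = 0.7514.
Air mass m = 1/cos θ_z = 1/0.7514 = 1.331; τ^m = 0.68^1.331 = 0.5985.
Surface direct beam = 1365 × 0.7514 × 0.5985 = 613.86 W/m².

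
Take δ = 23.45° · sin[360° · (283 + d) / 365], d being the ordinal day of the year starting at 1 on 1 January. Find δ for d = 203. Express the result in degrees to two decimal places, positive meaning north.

+20.44°

360 × (283 + 203) / 365 = 479.342°; sin(479.342°) = 0.8717.
δ = 23.45 × 0.8717 = 20.441° ≈ +20.44°.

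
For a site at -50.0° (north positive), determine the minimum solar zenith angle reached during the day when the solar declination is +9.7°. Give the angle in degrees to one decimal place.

At local solar noon the hour angle is zero, so the zenith angle is |φ − δ| = |-50.0° − (9.7°)| = 59.7°.

59.7°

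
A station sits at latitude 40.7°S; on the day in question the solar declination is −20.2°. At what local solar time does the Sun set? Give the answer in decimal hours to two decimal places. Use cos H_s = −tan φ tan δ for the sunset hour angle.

cos H_s = −tan(-40.7°) · tan(-20.2°) = -0.3165, so H_s = arccos(-0.3165) = 108.45°.
Sunset is at 12 + H_s/15 = 12 + 7.230 = 19.230 h local solar time.

19.23 h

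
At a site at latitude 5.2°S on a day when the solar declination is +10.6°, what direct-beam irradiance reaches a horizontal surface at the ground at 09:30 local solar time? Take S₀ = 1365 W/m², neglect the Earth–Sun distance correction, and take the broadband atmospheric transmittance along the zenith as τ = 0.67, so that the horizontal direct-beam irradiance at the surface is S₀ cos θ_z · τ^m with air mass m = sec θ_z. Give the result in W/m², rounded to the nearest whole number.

Hour angle H = 15° × (9.5 − 12) = -37.50°.
cos θ_z = sin(-5.2°) sin(10.6°) + cos(-5.2°) cos(10.6°) cos(-37.50°) = -0.0167 + 0.7766 = 0.7599.
Air mass m = 1/cos θ_z = 1/0.7599 = 1.316; τ^m = 0.67^1.316 = 0.5904.
Surface direct beam = 1365 × 0.7599 × 0.5904 = 612.40 W/m².

612 W/m²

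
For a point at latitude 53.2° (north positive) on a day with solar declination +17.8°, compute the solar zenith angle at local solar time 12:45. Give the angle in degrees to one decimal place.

Hour angle H = 15° × (12.75 − 12) = 11.25°.
cos θ_z = sin(53.2°) sin(17.8°) + cos(53.2°) cos(17.8°) cos(11.25°) = 0.2448 + 0.5594 = 0.8042.
θ_z = arccos(0.8042) = 36.47°.

36.5°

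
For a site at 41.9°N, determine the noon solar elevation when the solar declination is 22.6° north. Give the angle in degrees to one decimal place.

At local solar noon the hour angle is zero, so the elevation is 90° − |φ − δ| = 90° − |41.9° − (22.6°)| = 90° − 19.3° = 70.7°.

70.7°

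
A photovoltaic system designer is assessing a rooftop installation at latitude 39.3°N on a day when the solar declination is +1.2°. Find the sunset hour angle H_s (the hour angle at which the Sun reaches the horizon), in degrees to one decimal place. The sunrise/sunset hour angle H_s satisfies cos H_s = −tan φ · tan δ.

−tan φ tan δ = −(0.8185)(0.0209) = -0.0171; H_s = arccos(-0.0171) = 90.98°.

91.0°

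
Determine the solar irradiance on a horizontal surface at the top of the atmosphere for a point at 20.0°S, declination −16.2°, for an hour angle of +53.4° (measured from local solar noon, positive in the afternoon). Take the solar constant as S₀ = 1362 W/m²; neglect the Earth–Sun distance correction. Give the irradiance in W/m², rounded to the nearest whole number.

863 W/m²

With φ = -20.0°, δ = -16.2°, H = 53.40°: sin φ sin δ = 0.0954, cos φ cos δ cos H = 0.5380, so cos θ_z = 0.6334.
Top-of-atmosphere irradiance = S₀ cos θ_z = 1362 × 0.6334 = 862.69 W/m².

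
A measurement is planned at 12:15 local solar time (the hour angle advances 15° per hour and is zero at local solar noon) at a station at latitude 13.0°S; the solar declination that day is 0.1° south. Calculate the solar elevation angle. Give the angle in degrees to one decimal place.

Hour angle H = 15° × (12.25 − 12) = 3.75°.
cos θ_z = sin(-13.0°) sin(-0.1°) + cos(-13.0°) cos(-0.1°) cos(3.75°) = 0.0004 + 0.9723 = 0.9727.
θ_z = arccos(0.9727) = 13.42°, so the elevation is 90° − 13.42° = 76.58°.

76.6°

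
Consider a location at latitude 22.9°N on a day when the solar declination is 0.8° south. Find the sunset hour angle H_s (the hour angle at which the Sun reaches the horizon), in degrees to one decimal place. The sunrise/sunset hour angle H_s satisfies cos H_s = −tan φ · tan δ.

−tan φ tan δ = −(0.4224)(-0.0140) = 0.0059; H_s = arccos(0.0059) = 89.66°.

89.7°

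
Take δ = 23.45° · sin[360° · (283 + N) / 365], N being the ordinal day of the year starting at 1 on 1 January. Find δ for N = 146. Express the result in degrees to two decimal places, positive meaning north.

+20.92°

360 × (283 + 146) / 365 = 423.123°; sin(423.123°) = 0.8920.
δ = 23.45 × 0.8920 = 20.917° ≈ +20.92°.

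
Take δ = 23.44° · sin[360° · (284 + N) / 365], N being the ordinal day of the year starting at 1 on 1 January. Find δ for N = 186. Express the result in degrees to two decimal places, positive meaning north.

360 × (284 + 186) / 365 = 463.562°; sin(463.562°) = 0.9721.
δ = 23.44 × 0.9721 = 22.786° ≈ +22.79°.

+22.79°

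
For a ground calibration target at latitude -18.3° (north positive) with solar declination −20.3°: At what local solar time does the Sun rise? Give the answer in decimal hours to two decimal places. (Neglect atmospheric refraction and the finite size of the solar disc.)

The sunset hour angle satisfies cos H_s = −tan φ tan δ = -0.1223, giving H_s = 97.02°.
Sunrise is at 12 − H_s/15 = 12 − 6.468 = 5.532 h local solar time.

5.53 h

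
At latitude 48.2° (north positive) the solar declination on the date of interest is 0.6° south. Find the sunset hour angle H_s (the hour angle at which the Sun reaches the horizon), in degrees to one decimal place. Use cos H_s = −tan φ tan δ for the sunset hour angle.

cos H_s = −tan(48.2°) · tan(-0.6°) = 0.0117, so H_s = arccos(0.0117) = 89.33°.

89.3°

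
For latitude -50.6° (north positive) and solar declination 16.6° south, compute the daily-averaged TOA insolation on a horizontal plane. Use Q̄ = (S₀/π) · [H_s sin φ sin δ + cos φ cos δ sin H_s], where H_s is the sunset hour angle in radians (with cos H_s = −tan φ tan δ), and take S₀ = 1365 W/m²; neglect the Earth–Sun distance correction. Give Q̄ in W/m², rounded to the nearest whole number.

The sunset hour angle satisfies cos H_s = −tan φ tan δ = -0.3629, giving H_s = 111.28°. In radians, H_s = 1.9422.
H_s sin φ sin δ = 1.9422 × -0.7727 × -0.2857 = 0.4288.
cos φ cos δ sin H_s = 0.6347 × 0.9583 × 0.9318 = 0.5668.
Q̄ = (1365/π) × (0.4288 + 0.5668) = 434.49 × 0.9956 = 432.58 W/m².

433 W/m²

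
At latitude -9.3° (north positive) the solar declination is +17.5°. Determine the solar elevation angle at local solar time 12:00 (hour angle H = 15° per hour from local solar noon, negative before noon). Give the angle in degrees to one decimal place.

Hour angle H = 15° × (12 − 12) = 0.00°.
cos θ_z = sin φ sin δ + cos φ cos δ cos H = (-0.1616)(0.3007) + (0.9869)(0.9537)(1.0000) = 0.8926.
θ_z = arccos(0.8926) = 26.80°, so the elevation is 90° − 26.80° = 63.20°.

63.2°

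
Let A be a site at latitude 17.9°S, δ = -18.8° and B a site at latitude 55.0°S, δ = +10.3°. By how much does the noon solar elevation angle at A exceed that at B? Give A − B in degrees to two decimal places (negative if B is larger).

+64.40°

A: 90° − |-17.9 − (-18.8)| = 89.10°.
B: 90° − |-55.0 − (10.3)| = 24.70°.
A − B = 89.10 − 24.70 = 64.40°.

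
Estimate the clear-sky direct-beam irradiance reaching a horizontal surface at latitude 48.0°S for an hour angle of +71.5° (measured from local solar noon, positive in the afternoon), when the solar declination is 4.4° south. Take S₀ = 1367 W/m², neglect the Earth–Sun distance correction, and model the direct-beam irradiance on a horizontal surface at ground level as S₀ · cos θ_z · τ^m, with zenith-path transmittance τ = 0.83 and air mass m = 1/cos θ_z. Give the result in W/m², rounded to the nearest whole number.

184 W/m²

cos θ_z = sin φ sin δ + cos φ cos δ cos H = (-0.7431)(-0.0767) + (0.6691)(0.9971)(0.3173) = 0.2687.
Air mass m = 1/cos θ_z = 1/0.2687 = 3.722; τ^m = 0.83^3.722 = 0.4998.
Surface direct beam = 1367 × 0.2687 × 0.4998 = 183.58 W/m².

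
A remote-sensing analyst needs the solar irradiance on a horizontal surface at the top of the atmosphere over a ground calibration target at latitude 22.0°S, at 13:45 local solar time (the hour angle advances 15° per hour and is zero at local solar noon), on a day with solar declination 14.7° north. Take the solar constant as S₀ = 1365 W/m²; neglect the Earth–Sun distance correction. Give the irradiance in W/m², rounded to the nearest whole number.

968 W/m²

Hour angle H = 15° × (13.75 − 12) = 26.25°.
cos θ_z = sin φ sin δ + cos φ cos δ cos H = (-0.3746)(0.2538) + (0.9272)(0.9673)(0.8969) = 0.7093.
Top-of-atmosphere irradiance = S₀ cos θ_z = 1365 × 0.7093 = 968.19 W/m².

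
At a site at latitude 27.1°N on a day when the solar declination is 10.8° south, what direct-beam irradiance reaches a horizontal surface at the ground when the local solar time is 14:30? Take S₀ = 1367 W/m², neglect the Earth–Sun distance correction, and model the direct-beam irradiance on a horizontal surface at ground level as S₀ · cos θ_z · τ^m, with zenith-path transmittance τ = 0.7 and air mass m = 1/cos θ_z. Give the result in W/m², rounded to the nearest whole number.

Hour angle H = 15° × (14.5 − 12) = 37.50°.
With φ = 27.1°, δ = -10.8°, H = 37.50°: sin φ sin δ = -0.0854, cos φ cos δ cos H = 0.6937, so cos θ_z = 0.6083.
Air mass m = 1/cos θ_z = 1/0.6083 = 1.644; τ^m = 0.7^1.644 = 0.5563.
Surface direct beam = 1367 × 0.6083 × 0.5563 = 462.59 W/m².

463 W/m²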